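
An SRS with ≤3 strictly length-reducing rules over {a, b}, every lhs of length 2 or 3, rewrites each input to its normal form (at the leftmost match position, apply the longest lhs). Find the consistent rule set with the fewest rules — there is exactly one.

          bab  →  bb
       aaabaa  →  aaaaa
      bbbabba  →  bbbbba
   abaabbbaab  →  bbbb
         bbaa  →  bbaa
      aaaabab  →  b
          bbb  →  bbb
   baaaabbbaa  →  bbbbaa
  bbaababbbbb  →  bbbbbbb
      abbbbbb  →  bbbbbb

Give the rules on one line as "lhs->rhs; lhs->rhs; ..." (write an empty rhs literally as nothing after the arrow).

  | bab => bb
  | aaabaa => aaaaa
  | bbbabba => bbbbba
  | abaabbbaab => aaabbbaab => aabbbaab => abbbaab => bbbaab => bbbab => bbbb

ab->b; aba->aa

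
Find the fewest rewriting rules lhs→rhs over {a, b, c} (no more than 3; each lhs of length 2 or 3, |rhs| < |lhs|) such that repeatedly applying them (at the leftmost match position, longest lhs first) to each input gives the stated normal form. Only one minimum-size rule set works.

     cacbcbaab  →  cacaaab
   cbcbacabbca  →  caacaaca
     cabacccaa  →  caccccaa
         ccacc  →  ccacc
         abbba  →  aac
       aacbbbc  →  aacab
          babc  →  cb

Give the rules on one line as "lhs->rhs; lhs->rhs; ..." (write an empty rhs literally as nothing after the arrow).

  | cacbcbaab => cacbbaab => cacaaab
  | cbcbacabbca => cbbacabbca => caacabbca => caacaaca
  | cabacccaa => caccccaa
  | ccacc

ba->c; bb->a; bc->b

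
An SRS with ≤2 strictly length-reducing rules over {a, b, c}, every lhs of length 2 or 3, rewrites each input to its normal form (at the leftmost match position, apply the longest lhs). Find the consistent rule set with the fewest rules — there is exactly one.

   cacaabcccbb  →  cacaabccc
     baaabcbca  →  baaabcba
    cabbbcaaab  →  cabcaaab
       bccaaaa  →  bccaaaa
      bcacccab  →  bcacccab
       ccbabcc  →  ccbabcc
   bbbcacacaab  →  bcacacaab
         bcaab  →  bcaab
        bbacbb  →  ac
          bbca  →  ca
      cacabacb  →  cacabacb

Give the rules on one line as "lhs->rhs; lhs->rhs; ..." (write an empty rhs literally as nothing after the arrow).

bb->; cbc->cb

  | cacaabcccbb => cacaabccc
  | baaabcbca => baaabcba
  | cabbbcaaab => cabcaaab
  | bccaaaa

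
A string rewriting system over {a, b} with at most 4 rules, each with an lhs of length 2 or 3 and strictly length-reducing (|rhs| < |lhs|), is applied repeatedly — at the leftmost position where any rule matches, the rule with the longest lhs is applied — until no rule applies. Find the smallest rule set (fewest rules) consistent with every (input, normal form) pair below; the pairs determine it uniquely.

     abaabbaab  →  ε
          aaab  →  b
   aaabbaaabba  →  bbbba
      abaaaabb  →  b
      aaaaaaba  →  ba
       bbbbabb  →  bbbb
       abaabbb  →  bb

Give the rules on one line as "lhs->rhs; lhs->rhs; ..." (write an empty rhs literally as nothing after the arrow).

  | abaabbaab => baabbaab => babbaab => baab => bab => ε
  | aaab => b
  | aaabbaaabba => bbaaabba => bbbba
  | abaaaabb => baaaabb => babb => b

aaa->; ab->b; bab->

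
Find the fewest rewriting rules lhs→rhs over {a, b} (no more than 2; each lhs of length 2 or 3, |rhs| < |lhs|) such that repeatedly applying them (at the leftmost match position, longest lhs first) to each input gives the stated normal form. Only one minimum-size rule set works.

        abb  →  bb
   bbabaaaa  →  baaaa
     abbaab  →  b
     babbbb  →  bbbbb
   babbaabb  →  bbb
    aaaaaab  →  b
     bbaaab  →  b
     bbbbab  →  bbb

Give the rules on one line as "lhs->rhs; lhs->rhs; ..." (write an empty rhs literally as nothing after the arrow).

  | abb => bb
  | bbabaaaa => baaaa
  | abbaab => bbaab => ab => b
  | babbbb => bbbbb

ab->b; bba->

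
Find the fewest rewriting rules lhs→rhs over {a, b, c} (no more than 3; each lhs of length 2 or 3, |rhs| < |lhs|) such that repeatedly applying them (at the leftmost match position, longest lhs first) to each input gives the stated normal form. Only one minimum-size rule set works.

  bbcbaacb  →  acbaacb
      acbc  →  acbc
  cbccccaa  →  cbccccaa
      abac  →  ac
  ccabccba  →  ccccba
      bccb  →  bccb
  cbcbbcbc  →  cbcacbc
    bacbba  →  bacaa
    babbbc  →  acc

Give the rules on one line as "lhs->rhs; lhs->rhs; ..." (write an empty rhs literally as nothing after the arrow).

ab->; bb->a; bbb->ac

  | bbcbaacb => acbaacb
  | acbc
  | cbccccaa
  | abac => ac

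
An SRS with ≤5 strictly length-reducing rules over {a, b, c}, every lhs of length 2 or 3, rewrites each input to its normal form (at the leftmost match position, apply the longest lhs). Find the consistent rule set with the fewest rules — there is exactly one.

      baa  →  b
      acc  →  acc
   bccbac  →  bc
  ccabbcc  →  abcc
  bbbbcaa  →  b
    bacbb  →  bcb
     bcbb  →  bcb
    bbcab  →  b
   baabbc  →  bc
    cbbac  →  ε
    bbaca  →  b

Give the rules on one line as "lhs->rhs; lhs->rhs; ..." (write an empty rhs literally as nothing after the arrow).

  | baa => ba => b
  | acc
  | bccbac => bccbc => bc
  | ccabbcc => cabbcc => abbcc => abcc

ba->b; bb->b; ca->a; cbc->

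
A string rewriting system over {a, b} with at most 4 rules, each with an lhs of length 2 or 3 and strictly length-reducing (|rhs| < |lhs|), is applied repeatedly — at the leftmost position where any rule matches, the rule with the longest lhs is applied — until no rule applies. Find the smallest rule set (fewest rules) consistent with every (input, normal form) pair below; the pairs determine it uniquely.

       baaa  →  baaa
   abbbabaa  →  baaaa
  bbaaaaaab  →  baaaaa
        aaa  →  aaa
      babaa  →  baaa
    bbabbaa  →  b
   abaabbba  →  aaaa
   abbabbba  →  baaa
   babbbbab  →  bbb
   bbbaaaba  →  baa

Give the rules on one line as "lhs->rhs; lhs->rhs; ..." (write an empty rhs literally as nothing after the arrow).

  | baaa
  | abbbabaa => bababaa => baabaa => baaaa
  | bbaaaaaab => baaaaab => baaaaa
  | aaa

ab->a; abb->ba; bba->b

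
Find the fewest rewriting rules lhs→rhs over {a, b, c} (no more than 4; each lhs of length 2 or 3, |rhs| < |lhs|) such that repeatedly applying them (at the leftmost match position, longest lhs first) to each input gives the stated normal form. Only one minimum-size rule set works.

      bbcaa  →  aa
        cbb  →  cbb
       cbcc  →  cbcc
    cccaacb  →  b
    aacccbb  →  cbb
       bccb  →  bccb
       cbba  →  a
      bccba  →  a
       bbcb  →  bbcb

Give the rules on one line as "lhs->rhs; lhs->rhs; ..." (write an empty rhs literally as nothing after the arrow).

  | bbcaa => bbaa => baa => aa
  | cbb
  | cbcc
  | cccaacb => ccaacb => caacb => aacb => ab => b

ab->b; ac->; ba->a; ca->a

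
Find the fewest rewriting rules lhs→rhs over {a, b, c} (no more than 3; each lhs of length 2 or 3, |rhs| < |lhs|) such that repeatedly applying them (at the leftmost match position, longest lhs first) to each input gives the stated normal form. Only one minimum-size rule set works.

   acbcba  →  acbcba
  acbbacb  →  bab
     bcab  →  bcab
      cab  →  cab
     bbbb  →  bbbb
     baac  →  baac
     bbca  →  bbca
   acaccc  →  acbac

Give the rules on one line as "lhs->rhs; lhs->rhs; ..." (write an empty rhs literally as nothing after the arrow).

acc->ba; bba->

  | acbcba
  | acbbacb => accb => bab
  | bcab
  | cab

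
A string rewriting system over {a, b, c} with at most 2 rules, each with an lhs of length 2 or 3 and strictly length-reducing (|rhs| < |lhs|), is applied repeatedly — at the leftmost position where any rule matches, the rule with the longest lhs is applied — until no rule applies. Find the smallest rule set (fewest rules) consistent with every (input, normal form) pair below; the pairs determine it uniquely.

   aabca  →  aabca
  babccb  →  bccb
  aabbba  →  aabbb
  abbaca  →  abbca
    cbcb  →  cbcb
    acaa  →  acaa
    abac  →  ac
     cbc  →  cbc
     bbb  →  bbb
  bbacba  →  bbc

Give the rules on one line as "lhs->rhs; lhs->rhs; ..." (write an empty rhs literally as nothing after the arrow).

ba->; bba->bb

  | aabca
  | babccb => bccb
  | aabbba => aabbb
  | abbaca => abbca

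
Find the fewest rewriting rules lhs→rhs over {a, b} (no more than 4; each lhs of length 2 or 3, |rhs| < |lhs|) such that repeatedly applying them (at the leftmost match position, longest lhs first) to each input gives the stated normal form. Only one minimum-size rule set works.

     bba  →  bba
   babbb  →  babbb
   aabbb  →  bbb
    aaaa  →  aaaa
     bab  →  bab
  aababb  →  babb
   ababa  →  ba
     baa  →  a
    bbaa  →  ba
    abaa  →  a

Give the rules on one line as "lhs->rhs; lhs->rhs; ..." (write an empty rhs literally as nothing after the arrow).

aab->b; aba->; baa->a

  | bba
  | babbb
  | aabbb => bbb
  | aaaa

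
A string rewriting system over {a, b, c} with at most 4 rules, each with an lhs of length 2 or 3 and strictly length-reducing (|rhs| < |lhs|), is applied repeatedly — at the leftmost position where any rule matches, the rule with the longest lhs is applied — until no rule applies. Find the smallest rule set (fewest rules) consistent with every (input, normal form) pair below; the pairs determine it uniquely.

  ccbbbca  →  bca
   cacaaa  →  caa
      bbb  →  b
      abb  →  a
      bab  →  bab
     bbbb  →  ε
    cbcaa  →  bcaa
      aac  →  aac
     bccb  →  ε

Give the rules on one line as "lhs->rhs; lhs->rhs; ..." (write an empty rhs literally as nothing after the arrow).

aca->; bb->; cb->b

  | ccbbbca => cbbbca => bbbca => bca
  | cacaaa => caa
  | bbb => b
  | abb => a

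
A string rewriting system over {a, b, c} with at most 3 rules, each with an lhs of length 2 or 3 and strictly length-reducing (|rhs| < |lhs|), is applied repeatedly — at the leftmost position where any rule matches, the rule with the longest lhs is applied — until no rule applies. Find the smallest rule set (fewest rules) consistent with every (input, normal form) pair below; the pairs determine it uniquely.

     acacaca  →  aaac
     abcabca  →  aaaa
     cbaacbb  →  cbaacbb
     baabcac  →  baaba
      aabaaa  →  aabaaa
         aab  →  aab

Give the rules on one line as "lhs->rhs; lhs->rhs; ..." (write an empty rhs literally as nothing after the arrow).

  | acacaca => accaca => aaaca => aaac
  | abcabca => abcbca => aacca => aaaa
  | cbaacbb
  | baabcac => baabcc => baaba

bcb->ac; ca->c; cc->a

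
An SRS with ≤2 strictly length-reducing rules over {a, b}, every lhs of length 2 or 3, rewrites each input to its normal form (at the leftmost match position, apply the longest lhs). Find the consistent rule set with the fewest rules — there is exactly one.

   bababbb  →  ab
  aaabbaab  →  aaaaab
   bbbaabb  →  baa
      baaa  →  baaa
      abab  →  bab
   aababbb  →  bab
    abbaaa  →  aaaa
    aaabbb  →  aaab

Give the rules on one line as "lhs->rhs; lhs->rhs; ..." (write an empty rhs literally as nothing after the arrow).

  | bababbb => bbabbb => abbb => ab
  | aaabbaab => aaaaab
  | bbbaabb => baabb => baa
  | baaa

aba->ba; bb->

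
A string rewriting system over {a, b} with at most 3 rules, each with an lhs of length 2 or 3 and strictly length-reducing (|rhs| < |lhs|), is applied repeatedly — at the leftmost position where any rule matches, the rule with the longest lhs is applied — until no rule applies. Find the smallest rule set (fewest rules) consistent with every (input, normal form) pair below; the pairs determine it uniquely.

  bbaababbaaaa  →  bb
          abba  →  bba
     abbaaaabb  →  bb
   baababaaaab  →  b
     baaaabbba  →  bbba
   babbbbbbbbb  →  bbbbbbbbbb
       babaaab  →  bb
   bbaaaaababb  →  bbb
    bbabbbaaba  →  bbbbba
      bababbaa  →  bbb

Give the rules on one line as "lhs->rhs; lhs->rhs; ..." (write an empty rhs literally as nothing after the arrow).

  | bbaababbaaaa => bbabbaaaa => bbbbaaaa => bbbaa => bb
  | abba => bba
  | abbaaaabb => bbaaaabb => baabb => bb
  | baababaaaab => babaaaab => bbaaaab => baab => b

ab->b; baa->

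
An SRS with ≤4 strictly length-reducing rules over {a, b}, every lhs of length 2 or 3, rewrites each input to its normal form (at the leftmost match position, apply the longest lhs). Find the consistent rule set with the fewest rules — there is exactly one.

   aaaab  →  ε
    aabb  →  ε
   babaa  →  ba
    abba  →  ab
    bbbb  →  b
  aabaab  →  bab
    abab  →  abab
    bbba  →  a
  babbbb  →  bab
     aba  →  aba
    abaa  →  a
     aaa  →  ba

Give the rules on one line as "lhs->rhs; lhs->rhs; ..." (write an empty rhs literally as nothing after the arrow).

  | aaaab => baab => bbb => ε
  | aabb => bbb => ε
  | babaa => babb => ba
  | abba => ab

aa->b; bb->; bba->b; bbb->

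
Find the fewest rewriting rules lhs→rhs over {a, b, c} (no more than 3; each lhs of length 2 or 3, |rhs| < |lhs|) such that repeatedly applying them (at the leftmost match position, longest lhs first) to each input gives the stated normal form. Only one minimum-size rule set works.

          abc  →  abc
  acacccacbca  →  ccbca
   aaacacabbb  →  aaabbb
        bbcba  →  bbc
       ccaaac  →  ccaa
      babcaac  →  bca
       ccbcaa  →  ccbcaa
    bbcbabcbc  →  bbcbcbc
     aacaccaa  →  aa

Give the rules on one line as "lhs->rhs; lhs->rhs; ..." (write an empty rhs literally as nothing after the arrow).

ac->; ba->

  | abc
  | acacccacbca => acccacbca => ccacbca => ccbca
  | aaacacabbb => aaacabbb => aaabbb
  | bbcba => bbc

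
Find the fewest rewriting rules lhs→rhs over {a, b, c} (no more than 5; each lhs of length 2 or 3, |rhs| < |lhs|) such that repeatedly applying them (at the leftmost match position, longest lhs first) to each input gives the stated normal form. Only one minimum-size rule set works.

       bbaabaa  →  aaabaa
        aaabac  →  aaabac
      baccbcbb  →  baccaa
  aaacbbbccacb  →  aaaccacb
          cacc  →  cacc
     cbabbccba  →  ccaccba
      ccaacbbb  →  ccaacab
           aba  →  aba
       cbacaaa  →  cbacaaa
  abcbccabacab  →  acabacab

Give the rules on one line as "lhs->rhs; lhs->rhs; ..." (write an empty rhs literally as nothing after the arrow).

  | bbaabaa => aaabaa
  | aaabac
  | baccbcbb => baccabb => baccaa
  | aaacbbbccacb => aaacabccacb => aaaccacb

abc->; bab->cb; bb->a; bc->a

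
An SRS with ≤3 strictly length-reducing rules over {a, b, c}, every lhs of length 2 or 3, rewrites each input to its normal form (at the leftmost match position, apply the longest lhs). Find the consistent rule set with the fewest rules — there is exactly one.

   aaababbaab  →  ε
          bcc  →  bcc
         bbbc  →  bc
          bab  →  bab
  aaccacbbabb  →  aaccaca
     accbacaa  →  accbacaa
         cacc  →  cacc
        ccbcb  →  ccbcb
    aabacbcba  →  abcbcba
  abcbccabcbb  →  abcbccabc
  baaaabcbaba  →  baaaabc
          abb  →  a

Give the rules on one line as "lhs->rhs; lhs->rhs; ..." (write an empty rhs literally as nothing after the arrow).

aba->b; bb->

  | aaababbaab => aabbbaab => aabaab => abab => bb => ε
  | bcc
  | bbbc => bc
  | bab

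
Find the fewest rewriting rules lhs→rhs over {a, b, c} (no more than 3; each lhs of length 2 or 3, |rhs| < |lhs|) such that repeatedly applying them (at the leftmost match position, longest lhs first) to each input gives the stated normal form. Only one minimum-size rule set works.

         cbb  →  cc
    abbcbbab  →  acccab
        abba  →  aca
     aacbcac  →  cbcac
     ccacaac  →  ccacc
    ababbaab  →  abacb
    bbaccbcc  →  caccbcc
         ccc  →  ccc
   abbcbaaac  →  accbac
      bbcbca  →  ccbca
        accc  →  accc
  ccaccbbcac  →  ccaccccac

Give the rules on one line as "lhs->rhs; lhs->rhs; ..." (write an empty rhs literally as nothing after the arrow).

aa->; bb->c

  | cbb => cc
  | abbcbbab => accbbab => acccab
  | abba => aca
  | aacbcac => cbcac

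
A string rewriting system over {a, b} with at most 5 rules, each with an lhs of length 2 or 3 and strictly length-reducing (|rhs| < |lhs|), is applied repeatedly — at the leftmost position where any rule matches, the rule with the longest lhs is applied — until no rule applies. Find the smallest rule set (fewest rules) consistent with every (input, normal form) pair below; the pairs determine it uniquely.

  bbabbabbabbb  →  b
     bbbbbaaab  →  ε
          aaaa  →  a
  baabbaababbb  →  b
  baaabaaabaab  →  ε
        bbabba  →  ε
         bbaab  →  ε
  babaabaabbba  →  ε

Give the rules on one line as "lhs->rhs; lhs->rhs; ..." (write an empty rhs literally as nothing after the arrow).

aa->a; ab->; ba->; bb->b

  | bbabbabbabbb => babbabbabbb => bbabbabbb => babbabbb => bbabbb => babbb => bbb => bb => b
  | bbbbbaaab => bbbbaaab => bbbaaab => bbaaab => baaab => aab => ab => ε
  | aaaa => aaa => aa => a
  | baabbaababbb => abbaababbb => baababbb => ababbb => abbb => bb => b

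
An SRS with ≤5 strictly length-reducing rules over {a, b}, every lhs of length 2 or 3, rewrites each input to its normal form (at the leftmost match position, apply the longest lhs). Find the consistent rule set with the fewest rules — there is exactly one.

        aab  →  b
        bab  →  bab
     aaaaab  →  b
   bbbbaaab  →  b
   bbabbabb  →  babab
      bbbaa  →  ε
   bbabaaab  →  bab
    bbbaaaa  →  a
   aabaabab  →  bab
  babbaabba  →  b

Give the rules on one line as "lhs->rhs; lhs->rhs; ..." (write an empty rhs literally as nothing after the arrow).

  | aab => b
  | bab
  | aaaaab => aab => b
  | bbbbaaab => baaab => bb => b

aa->; aaa->; bb->b; bbb->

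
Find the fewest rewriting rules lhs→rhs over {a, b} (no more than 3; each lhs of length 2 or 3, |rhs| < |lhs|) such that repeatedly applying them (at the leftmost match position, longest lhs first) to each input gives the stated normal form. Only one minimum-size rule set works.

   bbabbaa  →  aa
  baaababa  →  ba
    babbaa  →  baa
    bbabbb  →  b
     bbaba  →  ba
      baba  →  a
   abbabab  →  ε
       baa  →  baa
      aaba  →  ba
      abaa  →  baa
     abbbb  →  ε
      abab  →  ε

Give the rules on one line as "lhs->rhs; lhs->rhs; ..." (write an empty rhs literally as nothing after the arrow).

  | bbabbaa => abbaa => bbaa => aa
  | baaababa => baababa => bababa => bbaba => aba => ba
  | babbaa => bbbaa => baa
  | bbabbb => abbb => bbb => b

ab->b; bb->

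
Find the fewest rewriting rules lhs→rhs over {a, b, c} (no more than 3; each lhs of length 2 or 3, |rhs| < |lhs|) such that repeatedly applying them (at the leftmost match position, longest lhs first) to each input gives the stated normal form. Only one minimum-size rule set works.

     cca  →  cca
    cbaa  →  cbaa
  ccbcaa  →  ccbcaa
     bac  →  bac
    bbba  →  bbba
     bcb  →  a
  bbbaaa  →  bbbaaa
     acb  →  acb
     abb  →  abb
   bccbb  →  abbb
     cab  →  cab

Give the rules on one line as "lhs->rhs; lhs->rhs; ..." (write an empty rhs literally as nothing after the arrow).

  | cca
  | cbaa
  | ccbcaa
  | bac

bcb->a; bcc->ab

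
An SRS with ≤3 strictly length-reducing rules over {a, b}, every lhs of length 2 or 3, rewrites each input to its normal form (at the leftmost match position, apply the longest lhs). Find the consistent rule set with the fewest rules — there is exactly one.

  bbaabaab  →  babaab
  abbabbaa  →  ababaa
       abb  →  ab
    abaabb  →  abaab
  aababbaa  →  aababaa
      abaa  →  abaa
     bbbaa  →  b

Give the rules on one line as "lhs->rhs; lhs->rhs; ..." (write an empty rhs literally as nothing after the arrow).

abb->ab; bba->b

  | bbaabaab => babaab
  | abbabbaa => ababbaa => ababaa
  | abb => ab
  | abaabb => abaab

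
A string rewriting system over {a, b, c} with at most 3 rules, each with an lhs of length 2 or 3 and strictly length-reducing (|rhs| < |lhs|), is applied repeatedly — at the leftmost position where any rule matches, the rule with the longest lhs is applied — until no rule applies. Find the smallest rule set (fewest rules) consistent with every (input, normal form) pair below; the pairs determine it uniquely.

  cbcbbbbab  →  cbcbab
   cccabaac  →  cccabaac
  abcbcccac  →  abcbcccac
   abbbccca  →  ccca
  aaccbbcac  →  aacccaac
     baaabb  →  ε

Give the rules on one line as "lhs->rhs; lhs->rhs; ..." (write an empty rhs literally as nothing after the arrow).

abb->bb; bbb->; bbc->ca

  | cbcbbbbab => cbcbab
  | cccabaac
  | abcbcccac
  | abbbccca => bbbccca => ccca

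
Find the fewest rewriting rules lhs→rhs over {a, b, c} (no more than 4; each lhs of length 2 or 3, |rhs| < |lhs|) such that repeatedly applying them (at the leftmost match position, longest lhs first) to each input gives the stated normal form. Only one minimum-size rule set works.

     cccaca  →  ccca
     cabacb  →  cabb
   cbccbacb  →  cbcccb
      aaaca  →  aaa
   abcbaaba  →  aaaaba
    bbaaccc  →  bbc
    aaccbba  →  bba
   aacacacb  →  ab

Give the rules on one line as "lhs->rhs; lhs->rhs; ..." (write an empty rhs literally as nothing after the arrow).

  | cccaca => ccca
  | cabacb => cabb
  | cbccbacb => cbcccb
  | aaaca => aaa

ac->; bcb->a; cba->c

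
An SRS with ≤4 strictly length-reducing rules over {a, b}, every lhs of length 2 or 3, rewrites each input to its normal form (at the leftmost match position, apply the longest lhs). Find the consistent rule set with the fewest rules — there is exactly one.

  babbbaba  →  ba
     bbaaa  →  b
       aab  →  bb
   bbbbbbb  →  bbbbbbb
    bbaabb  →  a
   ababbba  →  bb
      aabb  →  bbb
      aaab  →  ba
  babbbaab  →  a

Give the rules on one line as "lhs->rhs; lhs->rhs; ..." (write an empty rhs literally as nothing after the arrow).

aa->b; ab->a; baa->; bba->

  | babbbaba => babbaba => bababa => baaba => ba
  | bbaaa => aa => b
  | aab => bb
  | bbbbbbb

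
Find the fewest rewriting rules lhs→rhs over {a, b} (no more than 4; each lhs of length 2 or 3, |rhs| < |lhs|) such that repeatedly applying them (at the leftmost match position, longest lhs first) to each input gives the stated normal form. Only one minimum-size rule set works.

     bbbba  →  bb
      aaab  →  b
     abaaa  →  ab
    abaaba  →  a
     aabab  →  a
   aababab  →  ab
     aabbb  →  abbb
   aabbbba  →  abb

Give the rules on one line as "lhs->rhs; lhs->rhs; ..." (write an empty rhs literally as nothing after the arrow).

  | bbbba => bb
  | aaab => b
  | abaaa => ab
  | abaaba => ababa => aa => a

aa->a; aaa->; bab->; bba->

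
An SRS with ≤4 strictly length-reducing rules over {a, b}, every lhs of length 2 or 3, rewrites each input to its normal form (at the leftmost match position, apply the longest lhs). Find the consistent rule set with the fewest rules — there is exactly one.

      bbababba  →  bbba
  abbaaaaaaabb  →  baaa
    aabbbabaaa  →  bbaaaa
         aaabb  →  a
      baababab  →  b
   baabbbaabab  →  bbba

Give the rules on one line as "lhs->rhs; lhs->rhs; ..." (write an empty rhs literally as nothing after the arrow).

  | bbababba => bbaabba => bbba
  | abbaaaaaaabb => baaaaaaabb => baaaaab => baaa
  | aabbbabaaa => bbabaaa => bbaaaa
  | aaabb => ab => a

aab->; ab->a; abb->b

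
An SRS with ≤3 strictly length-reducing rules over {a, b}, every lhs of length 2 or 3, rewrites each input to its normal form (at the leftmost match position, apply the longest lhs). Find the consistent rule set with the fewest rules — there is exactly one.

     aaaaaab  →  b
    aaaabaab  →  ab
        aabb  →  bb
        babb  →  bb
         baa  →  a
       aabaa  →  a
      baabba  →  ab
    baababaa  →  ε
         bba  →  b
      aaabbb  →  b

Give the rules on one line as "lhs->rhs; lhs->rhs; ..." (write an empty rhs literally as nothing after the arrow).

  | aaaaaab => aaaab => aab => b
  | aaaabaab => aabaab => baab => ab
  | aabb => bb
  | babb => bb

aa->; ba->; bbb->ab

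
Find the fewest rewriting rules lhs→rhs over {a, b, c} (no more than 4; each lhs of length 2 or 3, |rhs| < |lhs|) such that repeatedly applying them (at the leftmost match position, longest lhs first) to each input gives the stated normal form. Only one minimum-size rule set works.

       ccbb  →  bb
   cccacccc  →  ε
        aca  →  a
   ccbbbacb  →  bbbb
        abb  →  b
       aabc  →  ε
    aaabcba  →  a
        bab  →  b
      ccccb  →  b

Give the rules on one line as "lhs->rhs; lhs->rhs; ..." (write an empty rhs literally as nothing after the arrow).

ab->; ac->; cc->

  | ccbb => bb
  | cccacccc => cacccc => cccc => cc => ε
  | aca => a
  | ccbbbacb => bbbacb => bbbb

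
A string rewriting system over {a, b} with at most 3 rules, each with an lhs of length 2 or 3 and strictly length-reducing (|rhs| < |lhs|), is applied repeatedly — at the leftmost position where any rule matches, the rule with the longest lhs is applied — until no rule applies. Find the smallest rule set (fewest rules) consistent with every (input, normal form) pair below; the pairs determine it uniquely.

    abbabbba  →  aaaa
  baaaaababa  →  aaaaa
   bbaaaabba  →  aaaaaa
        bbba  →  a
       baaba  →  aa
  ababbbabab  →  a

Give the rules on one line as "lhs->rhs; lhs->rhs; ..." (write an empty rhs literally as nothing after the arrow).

ab->; abb->aa; ba->a

  | abbabbba => aaabbba => aaaaba => aaaa
  | baaaaababa => aaaaababa => aaaaaba => aaaaa
  | bbaaaabba => baaaabba => aaaabba => aaaaaa
  | bbba => bba => ba => a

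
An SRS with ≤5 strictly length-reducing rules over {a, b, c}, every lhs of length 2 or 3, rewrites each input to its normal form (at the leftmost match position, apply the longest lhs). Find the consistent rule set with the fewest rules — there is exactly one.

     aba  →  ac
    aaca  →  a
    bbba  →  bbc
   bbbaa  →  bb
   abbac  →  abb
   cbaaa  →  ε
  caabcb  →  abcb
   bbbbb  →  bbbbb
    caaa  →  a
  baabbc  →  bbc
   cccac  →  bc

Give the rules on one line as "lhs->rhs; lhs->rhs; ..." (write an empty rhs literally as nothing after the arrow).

aa->a; ba->c; ca->; cc->b

  | aba => ac
  | aaca => aca => a
  | bbba => bbc
  | bbbaa => bbca => bb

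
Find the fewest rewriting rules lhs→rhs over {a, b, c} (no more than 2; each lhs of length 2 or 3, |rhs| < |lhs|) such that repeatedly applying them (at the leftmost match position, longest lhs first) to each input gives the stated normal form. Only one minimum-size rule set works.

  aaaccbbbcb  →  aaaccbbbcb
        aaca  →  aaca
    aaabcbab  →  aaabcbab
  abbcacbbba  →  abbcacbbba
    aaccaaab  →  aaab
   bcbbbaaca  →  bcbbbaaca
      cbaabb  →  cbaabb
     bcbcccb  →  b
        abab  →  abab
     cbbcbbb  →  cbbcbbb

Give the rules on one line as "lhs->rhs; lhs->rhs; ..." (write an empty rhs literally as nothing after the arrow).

bcc->; caa->a

  | aaaccbbbcb
  | aaca
  | aaabcbab
  | abbcacbbba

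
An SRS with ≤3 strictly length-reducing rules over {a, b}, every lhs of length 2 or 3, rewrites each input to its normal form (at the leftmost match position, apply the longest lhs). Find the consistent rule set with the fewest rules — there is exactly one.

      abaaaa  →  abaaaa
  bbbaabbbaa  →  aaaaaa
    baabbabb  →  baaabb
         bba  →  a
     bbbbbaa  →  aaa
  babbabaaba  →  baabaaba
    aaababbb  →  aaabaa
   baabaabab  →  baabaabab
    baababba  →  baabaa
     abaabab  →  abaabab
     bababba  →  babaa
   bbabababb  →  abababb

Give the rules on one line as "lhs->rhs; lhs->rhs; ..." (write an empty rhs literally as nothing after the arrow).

bba->a; bbb->a

  | abaaaa
  | bbbaabbbaa => aaabbbaa => aaaaaa
  | baabbabb => baaabb
  | bba => a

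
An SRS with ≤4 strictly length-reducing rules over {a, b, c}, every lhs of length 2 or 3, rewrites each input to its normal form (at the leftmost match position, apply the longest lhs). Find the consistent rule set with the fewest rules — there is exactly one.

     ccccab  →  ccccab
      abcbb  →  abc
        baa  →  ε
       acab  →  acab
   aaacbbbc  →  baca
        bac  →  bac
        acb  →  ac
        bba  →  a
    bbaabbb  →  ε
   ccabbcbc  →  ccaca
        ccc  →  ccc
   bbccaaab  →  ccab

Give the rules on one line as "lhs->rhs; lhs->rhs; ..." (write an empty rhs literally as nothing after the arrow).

  | ccccab
  | abcbb => abcb => abc
  | baa => bb => ε
  | acab

aa->b; bb->; cb->c; cbc->ca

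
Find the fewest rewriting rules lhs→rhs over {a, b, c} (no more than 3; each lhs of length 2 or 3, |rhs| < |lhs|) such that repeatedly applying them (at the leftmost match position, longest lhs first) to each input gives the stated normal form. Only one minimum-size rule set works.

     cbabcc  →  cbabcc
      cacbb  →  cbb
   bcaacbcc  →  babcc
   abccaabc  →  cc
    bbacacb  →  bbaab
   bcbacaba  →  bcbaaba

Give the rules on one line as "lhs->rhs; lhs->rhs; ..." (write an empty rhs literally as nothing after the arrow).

  | cbabcc
  | cacbb => cbb
  | bcaacbcc => bacbcc => babcc
  | abccaabc => abcabc => abbc => cc

abb->c; ac->a; ca->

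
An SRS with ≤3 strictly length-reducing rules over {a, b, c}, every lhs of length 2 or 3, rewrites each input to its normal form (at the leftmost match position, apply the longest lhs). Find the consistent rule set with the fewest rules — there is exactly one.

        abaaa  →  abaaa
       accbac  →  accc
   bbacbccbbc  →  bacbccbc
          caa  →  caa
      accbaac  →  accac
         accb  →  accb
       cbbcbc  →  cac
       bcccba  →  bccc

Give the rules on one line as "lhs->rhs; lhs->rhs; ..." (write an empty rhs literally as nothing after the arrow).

  | abaaa
  | accbac => accc
  | bbacbccbbc => bacbccbbc => bacbccbc
  | caa

bb->b; bcb->a; cba->c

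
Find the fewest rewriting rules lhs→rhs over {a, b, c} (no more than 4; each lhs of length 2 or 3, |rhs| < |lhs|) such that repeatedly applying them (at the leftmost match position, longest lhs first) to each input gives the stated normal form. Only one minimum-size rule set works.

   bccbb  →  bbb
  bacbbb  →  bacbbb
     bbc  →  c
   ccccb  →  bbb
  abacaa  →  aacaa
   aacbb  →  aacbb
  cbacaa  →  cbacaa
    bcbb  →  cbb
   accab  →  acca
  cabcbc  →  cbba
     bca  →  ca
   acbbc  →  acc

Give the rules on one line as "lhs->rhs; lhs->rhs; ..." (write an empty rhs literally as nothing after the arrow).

  | bccbb => ccbb => bbb
  | bacbbb
  | bbc => bc => c
  | ccccb => ccbb => bbb

ab->a; abc->ba; bc->c; ccb->bb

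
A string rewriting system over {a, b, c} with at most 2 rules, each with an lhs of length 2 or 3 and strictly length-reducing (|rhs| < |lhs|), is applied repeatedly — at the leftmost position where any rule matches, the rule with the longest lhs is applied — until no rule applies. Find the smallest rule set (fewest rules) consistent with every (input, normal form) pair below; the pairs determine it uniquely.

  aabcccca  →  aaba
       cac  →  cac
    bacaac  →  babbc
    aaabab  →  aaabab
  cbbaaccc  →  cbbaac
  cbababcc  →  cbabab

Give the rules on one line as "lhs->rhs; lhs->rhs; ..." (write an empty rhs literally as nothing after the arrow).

  | aabcccca => aabcca => aaba
  | cac
  | bacaac => babbc
  | aaabab

caa->bb; cc->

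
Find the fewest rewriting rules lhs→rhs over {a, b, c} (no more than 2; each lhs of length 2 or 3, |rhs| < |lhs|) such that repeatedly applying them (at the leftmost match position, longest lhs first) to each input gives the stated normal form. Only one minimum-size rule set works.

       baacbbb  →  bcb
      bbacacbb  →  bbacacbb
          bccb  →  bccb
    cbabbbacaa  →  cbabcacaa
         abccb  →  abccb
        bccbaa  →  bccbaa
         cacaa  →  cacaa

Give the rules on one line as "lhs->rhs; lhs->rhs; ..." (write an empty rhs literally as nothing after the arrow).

aac->; bbb->bc

  | baacbbb => bbbb => bcb
  | bbacacbb
  | bccb
  | cbabbbacaa => cbabcacaa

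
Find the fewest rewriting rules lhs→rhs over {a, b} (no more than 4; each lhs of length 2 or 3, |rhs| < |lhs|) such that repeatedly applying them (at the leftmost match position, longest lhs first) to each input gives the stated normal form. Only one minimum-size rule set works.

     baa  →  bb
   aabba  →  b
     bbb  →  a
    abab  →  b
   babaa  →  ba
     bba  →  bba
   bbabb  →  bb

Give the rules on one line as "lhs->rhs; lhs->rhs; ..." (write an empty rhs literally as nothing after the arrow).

  | baa => bb
  | aabba => bbba => aa => b
  | bbb => a
  | abab => b

aa->b; aba->; abb->; bbb->a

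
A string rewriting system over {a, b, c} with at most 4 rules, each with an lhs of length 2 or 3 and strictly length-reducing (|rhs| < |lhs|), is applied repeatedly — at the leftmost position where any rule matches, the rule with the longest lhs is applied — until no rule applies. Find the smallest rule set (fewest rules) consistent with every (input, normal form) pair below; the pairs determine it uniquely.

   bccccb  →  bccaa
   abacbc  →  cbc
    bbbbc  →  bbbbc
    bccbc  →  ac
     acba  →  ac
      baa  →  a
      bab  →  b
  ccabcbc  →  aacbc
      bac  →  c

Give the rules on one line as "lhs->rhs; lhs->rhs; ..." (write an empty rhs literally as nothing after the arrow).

ab->b; ba->; ccb->aa

  | bccccb => bccaa
  | abacbc => bacbc => cbc
  | bbbbc
  | bccbc => baac => ac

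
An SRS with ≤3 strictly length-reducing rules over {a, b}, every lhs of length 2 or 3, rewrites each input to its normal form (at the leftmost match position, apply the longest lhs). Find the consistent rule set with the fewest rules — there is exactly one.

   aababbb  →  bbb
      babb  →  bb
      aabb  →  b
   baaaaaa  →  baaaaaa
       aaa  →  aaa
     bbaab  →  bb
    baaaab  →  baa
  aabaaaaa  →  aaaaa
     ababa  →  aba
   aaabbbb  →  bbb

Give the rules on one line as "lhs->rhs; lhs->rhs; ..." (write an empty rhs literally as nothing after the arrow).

aab->; abb->bb; bab->b

  | aababbb => abbb => bbb
  | babb => bb
  | aabb => b
  | baaaaaa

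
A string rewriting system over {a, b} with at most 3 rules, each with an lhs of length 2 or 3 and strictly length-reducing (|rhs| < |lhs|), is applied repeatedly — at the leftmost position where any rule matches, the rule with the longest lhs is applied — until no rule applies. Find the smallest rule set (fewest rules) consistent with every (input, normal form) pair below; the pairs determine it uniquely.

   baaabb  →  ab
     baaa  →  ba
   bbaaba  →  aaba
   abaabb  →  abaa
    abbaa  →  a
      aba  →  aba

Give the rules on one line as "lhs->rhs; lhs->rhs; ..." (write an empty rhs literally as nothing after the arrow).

  | baaabb => babb => ab
  | baaa => ba
  | bbaaba => aaba
  | abaabb => abaa

aaa->a; bab->a; bb->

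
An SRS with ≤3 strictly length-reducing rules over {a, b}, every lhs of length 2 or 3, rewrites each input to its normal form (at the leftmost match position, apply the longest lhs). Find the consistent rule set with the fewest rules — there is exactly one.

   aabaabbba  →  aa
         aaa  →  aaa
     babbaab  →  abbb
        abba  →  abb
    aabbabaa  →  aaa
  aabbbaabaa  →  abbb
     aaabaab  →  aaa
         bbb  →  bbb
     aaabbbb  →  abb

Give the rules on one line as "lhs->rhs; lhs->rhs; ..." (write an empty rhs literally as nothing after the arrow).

  | aabaabbba => aaabbba => aabba => aba => aa
  | aaa
  | babbaab => abbaab => abbab => abbb
  | abba => abb

aab->a; ba->a; bba->bb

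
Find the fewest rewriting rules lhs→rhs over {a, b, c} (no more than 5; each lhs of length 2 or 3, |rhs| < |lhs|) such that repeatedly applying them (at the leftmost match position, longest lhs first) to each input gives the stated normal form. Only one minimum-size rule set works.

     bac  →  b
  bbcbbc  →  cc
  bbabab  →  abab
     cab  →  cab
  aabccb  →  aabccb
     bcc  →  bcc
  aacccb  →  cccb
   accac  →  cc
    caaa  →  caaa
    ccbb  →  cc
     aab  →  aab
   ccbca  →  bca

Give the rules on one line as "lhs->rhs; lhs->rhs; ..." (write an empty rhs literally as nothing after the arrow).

  | bac => b
  | bbcbbc => cbbc => cc
  | bbabab => abab
  | cab

ac->; acc->cc; bb->; cbc->bc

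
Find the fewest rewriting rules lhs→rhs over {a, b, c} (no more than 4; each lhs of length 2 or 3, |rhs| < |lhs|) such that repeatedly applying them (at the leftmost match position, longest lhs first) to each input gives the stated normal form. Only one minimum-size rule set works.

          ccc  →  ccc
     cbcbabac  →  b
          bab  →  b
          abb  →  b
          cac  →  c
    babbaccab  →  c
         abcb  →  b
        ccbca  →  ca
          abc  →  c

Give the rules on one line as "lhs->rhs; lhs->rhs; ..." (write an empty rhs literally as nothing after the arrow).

  | ccc
  | cbcbabac => bcbabac => cbabac => babac => bac => b
  | bab => b
  | abb => b

ab->; ac->; bc->c; cb->b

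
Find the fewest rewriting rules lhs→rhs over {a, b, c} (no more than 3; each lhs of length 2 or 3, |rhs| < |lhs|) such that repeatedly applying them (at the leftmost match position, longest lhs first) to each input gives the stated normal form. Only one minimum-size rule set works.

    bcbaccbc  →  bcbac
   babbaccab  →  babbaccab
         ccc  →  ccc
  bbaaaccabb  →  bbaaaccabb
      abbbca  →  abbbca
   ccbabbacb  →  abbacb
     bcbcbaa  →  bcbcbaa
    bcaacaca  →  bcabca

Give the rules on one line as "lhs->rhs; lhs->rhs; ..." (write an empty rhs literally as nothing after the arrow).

aca->b; ccb->

  | bcbaccbc => bcbac
  | babbaccab
  | ccc
  | bbaaaccabb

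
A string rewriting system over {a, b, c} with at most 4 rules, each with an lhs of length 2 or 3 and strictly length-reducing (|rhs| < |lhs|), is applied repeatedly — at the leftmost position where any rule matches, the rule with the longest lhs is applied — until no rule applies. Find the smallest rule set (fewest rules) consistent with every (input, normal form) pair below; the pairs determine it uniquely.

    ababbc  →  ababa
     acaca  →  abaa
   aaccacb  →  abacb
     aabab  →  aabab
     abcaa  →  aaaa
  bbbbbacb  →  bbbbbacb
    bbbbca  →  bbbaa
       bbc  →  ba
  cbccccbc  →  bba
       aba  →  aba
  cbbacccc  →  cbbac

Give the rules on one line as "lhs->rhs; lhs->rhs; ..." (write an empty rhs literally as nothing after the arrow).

acc->b; bc->a; cac->ba

  | ababbc => ababa
  | acaca => abaa
  | aaccacb => abacb
  | aabab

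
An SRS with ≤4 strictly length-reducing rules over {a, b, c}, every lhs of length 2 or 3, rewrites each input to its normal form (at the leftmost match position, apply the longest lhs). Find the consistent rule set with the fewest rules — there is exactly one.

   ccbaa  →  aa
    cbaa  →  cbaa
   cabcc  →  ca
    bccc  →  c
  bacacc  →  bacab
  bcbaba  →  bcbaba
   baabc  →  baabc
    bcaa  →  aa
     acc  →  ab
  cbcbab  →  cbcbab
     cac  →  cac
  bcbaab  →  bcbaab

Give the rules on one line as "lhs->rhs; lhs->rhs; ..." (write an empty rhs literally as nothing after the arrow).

bb->; bca->a; cc->b

  | ccbaa => bbaa => aa
  | cbaa
  | cabcc => cabb => ca
  | bccc => bbc => c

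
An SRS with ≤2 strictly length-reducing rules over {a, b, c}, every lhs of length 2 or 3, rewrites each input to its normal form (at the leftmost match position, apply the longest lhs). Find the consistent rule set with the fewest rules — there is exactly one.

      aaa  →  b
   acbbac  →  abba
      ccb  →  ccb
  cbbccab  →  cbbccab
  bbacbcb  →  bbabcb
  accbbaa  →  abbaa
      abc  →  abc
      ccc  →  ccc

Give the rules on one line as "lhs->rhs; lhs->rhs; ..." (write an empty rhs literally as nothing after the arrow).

  | aaa => b
  | acbbac => abbac => abba
  | ccb
  | cbbccab

aaa->b; ac->a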